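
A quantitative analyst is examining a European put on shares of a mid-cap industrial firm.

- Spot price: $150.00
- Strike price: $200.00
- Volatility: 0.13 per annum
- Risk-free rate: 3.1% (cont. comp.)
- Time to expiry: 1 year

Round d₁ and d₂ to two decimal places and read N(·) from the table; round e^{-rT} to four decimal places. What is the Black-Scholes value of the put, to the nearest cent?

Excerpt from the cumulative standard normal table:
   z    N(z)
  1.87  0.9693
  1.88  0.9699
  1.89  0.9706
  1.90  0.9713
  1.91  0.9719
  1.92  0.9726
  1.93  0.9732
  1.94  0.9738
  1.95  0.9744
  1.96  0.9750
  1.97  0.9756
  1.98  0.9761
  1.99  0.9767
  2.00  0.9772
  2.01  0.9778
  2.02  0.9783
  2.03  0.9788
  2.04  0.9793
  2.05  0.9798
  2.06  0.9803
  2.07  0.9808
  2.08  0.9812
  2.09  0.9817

$44.10

T = 1;  σ√T = 0.1300
d₁ = [ln(150/200) + (0.031 + ½·0.13²)·1] / (σ√T) = (-0.2877 + 0.0394) / 0.1300 = -1.9095 → -1.91
d₂ = -1.9095 − 0.1300 = -2.0395 → -2.04
e^(−rT) = e^(−0.031·1) = 0.9695
N(−d₂) = N(2.04) = 0.9793;  N(−d₁) = N(1.91) = 0.9719
P = 200·0.9695·0.9793 − 150·0.9719 = 189.8863 − 145.7850 = 44.1013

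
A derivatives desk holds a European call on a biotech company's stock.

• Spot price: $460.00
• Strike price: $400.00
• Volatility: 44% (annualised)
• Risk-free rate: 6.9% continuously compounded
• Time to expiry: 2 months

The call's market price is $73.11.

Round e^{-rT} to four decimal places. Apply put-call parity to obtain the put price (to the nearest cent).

e^(−rT) = e^(−0.069·0.1667) = 0.9886
Put-call parity: C − P = S − K·e^(−rT) = 460 − 400·0.9886 = 460 − 395.4400 = 64.5600
P = C − (C − P) = 73.11 − (64.5600) = 8.5500

$8.55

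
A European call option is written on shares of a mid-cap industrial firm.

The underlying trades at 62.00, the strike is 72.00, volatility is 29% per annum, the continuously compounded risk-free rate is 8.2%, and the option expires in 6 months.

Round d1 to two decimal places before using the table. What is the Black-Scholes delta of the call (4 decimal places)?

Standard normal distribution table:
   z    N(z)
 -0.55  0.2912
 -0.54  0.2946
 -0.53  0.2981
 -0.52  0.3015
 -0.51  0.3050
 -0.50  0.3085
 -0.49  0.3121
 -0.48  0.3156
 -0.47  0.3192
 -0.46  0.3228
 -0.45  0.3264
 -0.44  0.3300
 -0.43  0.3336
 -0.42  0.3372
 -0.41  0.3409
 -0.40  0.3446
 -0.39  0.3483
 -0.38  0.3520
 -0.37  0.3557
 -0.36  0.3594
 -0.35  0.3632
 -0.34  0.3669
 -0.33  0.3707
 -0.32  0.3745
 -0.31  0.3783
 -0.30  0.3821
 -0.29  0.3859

0.3336

T = 0.5;  σ√T = 0.2051
d₁ = [ln(62/72) + (0.082 + 0.29²/2)·0.5] / 0.2051 = [-0.1495 + 0.0620] / 0.2051 = -0.4267 ≈ -0.43
N(d₁) = N(-0.43) = 0.3336
Δ_call = N(d₁) = 0.3336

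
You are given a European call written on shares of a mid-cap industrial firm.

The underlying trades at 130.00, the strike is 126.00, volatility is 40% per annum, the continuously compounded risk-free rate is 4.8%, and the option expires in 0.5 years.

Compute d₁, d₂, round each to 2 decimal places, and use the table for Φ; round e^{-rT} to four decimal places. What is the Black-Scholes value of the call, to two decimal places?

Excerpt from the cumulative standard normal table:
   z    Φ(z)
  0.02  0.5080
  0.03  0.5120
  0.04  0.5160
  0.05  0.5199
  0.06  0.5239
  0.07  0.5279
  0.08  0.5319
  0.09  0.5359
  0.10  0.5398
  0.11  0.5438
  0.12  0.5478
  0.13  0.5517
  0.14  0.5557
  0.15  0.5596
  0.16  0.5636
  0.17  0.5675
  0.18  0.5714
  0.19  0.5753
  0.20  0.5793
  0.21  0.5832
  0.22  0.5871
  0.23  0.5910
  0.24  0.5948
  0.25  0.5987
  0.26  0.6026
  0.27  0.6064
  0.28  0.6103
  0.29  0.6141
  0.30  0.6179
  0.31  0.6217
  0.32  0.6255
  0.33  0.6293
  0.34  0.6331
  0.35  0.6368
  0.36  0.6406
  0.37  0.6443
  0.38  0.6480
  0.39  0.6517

18.35

T = 0.5;  σ√T = 0.2828
d₁ = [ln(130/126) + (0.048 + 0.4²/2)·0.5] / 0.2828 = [0.0313 + 0.0640] / 0.2828 = 0.3368 → 0.34
d₂ = d₁ − σ√T = 0.3368 − 0.2828 = 0.0539 → 0.05
exp(−rT) = exp(−0.048·0.5) = 0.9763
N(d₁) = N(0.34) = 0.6331;  N(d₂) = N(0.05) = 0.5199
C = 130·0.6331 − 126·0.9763·0.5199 = 82.3030 − 63.9549 = 18.3481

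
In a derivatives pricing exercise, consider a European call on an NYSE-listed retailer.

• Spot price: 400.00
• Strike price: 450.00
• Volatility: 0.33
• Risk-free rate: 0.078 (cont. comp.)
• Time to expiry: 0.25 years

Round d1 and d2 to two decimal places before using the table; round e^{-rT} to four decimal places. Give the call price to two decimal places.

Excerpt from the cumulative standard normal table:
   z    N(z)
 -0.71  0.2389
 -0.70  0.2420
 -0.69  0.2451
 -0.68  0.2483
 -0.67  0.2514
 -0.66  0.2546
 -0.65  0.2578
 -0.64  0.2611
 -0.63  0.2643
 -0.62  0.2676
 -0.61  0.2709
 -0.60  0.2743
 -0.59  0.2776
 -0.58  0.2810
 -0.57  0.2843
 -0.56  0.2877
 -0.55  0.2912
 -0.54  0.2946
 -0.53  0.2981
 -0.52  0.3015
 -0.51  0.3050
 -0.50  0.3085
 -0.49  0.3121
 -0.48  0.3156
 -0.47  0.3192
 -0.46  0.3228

12.42

T = 0.25;  σ√T = 0.1650
ln(S/K) + (r + σ²/2)T = ln(400/450) + (0.078 + 0.33²/2)·0.25 = -0.1178 + 0.0331 = -0.0847
d₁ = -0.0847 / 0.1650 = -0.5132 → -0.51
d₂ = d₁ − σ√T = -0.5132 − 0.1650 = -0.6782 → -0.68
exp(−rT) = exp(−0.078·0.25) = 0.9807
N(d₁) = N(-0.51) = 0.3050;  N(d₂) = N(-0.68) = 0.2483
C = 400·0.3050 − 450·0.9807·0.2483 = 122.0000 − 109.5785 = 12.4215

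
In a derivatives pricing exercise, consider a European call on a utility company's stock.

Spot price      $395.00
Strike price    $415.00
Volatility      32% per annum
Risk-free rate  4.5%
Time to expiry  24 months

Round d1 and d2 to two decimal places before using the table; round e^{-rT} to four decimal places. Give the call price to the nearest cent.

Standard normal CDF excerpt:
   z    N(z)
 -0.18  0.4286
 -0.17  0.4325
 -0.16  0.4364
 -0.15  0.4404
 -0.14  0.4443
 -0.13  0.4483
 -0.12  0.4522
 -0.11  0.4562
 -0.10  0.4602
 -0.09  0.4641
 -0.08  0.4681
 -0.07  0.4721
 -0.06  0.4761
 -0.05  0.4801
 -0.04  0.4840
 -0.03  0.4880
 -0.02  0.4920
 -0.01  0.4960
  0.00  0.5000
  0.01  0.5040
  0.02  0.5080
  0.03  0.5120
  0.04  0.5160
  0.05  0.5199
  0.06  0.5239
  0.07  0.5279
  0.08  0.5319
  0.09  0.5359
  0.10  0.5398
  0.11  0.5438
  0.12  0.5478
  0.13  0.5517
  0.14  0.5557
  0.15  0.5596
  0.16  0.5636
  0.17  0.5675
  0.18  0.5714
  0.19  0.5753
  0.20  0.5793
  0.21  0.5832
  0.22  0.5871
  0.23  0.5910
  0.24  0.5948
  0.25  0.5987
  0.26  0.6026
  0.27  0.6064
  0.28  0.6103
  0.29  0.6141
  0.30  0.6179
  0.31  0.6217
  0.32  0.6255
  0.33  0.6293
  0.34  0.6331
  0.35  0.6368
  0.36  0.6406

σ√T = 0.32·√2 = 0.4525
d₁ = [ln(395/415) + (0.045 + 0.32²/2)·2] / 0.4525 = [-0.0494 + 0.1924] / 0.4525 = 0.3160 ⇒ 0.32
d₂ = d₁ − σ√T = 0.3160 − 0.4525 = -0.1365 ⇒ -0.14
exp(−rT) = exp(−0.045·2) = 0.9139
N(d₁) = N(0.32) = 0.6255;  N(d₂) = N(-0.14) = 0.4443
C = 395·0.6255 − 415·0.9139·0.4443 = 247.0725 − 168.5090 = 78.5635

$78.56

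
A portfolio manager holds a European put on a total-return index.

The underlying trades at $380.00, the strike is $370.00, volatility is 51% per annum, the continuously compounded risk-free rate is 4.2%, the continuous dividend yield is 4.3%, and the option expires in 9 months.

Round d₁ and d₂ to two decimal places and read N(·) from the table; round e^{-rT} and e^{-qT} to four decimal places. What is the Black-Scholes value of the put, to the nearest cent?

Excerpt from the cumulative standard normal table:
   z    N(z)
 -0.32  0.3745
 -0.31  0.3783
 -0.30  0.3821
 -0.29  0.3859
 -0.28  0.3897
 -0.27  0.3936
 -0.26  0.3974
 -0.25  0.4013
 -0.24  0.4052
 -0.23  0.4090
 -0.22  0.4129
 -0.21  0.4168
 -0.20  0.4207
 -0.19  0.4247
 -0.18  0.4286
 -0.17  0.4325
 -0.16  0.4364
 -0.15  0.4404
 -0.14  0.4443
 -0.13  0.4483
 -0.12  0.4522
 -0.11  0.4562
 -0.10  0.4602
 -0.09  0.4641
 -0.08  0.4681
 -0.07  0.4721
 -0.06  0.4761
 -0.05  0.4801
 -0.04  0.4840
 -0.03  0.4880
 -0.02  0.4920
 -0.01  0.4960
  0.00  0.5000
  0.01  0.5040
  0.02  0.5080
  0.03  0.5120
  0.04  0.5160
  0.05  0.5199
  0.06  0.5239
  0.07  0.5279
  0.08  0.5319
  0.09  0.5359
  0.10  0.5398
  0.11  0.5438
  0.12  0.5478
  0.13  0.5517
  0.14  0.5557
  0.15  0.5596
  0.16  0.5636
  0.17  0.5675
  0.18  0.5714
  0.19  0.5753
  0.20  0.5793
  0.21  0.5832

$58.68

σ√T = 0.51 × 0.8660 = 0.4417
ln(S/K) + (r − q + σ²/2)T = ln(380/370) + (0.042 − 0.043 + 0.51²/2)·0.75 = 0.0267 + 0.0968 = 0.1235
d₁ = 0.1235 / 0.4417 = 0.2795 → 0.28
d₂ = d₁ − σ√T = 0.2795 − 0.4417 = -0.1622 → -0.16
exp(−qT) = exp(−0.043·0.75) = 0.9683;  exp(−rT) = exp(−0.042·0.75) = 0.9690
N(−d₂) = N(0.16) = 0.5636;  N(−d₁) = N(-0.28) = 0.3897
P = 370·0.9690·0.5636 − 380·0.9683·0.3897 = 202.0675 − 143.3917 = 58.6758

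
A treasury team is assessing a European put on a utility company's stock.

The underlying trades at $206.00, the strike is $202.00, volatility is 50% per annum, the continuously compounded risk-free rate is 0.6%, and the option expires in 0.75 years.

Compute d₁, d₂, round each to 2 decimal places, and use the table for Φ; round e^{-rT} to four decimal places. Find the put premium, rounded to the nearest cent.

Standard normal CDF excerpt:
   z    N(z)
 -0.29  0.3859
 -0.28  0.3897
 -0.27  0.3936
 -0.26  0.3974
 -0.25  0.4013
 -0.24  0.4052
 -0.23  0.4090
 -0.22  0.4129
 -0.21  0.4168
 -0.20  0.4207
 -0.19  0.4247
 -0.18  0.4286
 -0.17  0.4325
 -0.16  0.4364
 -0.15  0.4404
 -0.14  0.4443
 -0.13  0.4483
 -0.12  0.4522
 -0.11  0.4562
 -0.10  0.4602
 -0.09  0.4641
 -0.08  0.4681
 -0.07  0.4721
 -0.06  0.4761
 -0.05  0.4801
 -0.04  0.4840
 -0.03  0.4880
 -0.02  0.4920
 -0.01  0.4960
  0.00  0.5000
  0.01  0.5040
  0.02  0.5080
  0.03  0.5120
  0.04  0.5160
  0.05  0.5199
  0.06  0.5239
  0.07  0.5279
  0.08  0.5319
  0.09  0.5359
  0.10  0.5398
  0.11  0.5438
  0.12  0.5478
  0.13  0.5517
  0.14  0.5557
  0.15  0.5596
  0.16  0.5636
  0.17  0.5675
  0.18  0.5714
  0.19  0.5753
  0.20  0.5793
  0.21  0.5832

$32.25

σ√T = 0.5·√0.75 = 0.4330
d₁ = [ln(206/202) + (0.006 + ½·0.5²)·0.75] / (σ√T) = (0.0196 + 0.0983) / 0.4330 = 0.2722 ≈ 0.27
d₂ = 0.2722 − 0.4330 = -0.1608 ≈ -0.16
exp(−rT) = exp(−0.006·0.75) = 0.9955
N(−d₂) = N(0.16) = 0.5636;  N(−d₁) = N(-0.27) = 0.3936
P = 202·0.9955·0.5636 − 206·0.3936 = 113.3349 − 81.0816 = 32.2533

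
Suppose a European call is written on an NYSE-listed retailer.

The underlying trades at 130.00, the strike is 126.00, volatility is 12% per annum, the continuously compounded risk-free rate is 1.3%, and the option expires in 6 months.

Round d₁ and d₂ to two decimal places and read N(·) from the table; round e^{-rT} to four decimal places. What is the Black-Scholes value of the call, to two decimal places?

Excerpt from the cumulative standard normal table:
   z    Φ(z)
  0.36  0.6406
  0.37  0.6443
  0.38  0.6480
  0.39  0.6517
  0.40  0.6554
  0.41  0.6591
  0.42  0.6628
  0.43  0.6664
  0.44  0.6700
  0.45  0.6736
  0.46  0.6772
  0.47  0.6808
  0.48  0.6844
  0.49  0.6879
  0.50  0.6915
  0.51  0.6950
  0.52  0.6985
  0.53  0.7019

7.38

σ√T = 0.12·√0.5 = 0.0849
ln(S/K) + (r + σ²/2)T = ln(130/126) + (0.013 + 0.12²/2)·0.5 = 0.0313 + 0.0101 = 0.0414
d₁ = 0.0414 / 0.0849 = 0.4873 which rounds to 0.49
d₂ = d₁ − σ√T = 0.4873 − 0.0849 = 0.4025 which rounds to 0.40
exp(−rT) = exp(−0.013·0.5) = 0.9935
N(d₁) = N(0.49) = 0.6879;  N(d₂) = N(0.40) = 0.6554
C = 130·0.6879 − 126·0.9935·0.6554 = 89.4270 − 82.0436 = 7.3834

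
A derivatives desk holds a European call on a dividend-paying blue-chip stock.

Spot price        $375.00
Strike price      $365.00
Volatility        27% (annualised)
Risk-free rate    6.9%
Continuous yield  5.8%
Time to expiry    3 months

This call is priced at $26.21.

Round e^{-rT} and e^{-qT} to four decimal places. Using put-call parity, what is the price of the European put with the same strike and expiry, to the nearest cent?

e^(−qT) = e^(−0.058·0.25) = 0.9856;  e^(−rT) = e^(−0.069·0.25) = 0.9829
Put-call parity: C − P = S·e^(−qT) − K·e^(−rT) = 375·0.9856 − 365·0.9829 = 369.6000 − 358.7585 = 10.8415
P = C − (C − P) = 26.21 − (10.8415) = 15.3685

$15.37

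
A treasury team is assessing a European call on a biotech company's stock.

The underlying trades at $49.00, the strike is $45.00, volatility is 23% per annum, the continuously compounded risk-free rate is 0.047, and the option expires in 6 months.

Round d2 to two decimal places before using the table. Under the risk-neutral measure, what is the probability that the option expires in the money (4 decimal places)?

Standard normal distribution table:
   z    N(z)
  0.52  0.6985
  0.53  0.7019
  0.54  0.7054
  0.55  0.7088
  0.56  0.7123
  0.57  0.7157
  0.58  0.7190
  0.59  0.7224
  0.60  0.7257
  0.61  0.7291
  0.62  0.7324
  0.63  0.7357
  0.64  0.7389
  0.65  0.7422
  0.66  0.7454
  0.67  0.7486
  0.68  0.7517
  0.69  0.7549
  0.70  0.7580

T = 0.5;  σ√T = 0.1626
d₁ = [ln(49/45) + (0.047 + ½·0.23²)·0.5] / (σ√T) = (0.0852 + 0.0367) / 0.1626 = 0.7494 which rounds to 0.75
d₂ = 0.7494 − 0.1626 = 0.5868 which rounds to 0.59
Pr(exercise) under Q = N(d₂) = 0.7224

0.7224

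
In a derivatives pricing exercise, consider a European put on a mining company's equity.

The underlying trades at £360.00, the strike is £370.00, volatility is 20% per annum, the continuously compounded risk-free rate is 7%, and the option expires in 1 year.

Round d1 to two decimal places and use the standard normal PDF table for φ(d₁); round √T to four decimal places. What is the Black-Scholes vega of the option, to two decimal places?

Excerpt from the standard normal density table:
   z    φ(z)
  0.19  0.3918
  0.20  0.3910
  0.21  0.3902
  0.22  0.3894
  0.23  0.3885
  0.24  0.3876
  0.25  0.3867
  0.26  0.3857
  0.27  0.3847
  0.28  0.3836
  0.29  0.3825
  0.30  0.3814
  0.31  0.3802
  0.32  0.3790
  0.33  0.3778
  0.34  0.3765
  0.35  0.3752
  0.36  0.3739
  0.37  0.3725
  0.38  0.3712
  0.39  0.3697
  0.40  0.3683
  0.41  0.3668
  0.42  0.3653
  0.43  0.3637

T = 1;  σ√T = 0.2000
d₁ = [ln(360/370) + (0.07 + ½·0.2²)·1] / (σ√T) = (-0.0274 + 0.0900) / 0.2000 = 0.3130 → 0.31
√T = √1 = 1.0000
φ(d₁) = φ(0.31) = 0.3802
vega = S·φ(d₁)·√T = 360·0.3802·1.0000 = 136.8720

136.87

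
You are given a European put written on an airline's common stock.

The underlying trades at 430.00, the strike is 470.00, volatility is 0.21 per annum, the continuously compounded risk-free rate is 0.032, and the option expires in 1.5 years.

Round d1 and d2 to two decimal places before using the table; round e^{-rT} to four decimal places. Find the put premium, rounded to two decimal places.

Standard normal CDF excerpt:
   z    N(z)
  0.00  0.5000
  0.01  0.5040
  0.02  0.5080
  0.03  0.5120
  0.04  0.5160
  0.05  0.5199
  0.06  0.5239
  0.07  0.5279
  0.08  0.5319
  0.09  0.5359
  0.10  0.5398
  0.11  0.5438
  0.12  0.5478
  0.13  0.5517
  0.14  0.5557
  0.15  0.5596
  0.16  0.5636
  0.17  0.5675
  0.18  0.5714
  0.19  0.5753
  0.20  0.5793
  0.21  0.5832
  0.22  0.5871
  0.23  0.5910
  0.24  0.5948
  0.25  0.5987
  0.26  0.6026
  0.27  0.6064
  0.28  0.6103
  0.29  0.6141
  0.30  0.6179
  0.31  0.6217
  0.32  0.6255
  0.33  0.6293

T = 1.5;  σ√T = 0.2572
d₁ = [ln(430/470) + (0.032 + 0.21²/2)·1.5] / 0.2572 = [-0.0889 + 0.0811] / 0.2572 = -0.0306 ⇒ -0.03
d₂ = d₁ − σ√T = -0.0306 − 0.2572 = -0.2878 ⇒ -0.29
e^(−rT) = e^(−0.032·1.5) = 0.9531
P = 470·0.9531·N(0.29) − 430·N(0.03) = 470·0.9531·0.6141 − 430·0.5120 = 275.0904 − 220.1600 = 54.9304

54.93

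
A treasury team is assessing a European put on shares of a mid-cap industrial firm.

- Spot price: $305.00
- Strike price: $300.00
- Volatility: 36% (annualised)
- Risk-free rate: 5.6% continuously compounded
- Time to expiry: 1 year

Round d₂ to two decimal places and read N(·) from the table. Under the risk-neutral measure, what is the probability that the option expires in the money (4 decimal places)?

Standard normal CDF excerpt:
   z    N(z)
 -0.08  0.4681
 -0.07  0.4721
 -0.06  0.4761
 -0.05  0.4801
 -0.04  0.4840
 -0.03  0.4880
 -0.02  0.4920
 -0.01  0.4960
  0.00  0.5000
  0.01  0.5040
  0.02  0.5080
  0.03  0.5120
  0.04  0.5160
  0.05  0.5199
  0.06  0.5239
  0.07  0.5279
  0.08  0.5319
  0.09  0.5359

0.4920

σ√T = 0.36 × 1.0000 = 0.3600
d₁ = [ln(305/300) + (0.056 + 0.36²/2)·1] / 0.3600 = [0.0165 + 0.1208] / 0.3600 = 0.3815 ⇒ 0.38
d₂ = d₁ − σ√T = 0.3815 − 0.3600 = 0.0215 ⇒ 0.02
Pr(exercise) under Q = N(−d₂) = N(-0.02) = 0.4920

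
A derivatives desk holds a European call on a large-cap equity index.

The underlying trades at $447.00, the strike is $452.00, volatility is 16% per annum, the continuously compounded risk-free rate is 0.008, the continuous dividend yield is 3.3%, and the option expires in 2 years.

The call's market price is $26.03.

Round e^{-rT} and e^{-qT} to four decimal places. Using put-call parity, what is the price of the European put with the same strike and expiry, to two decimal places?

e^(−qT) = e^(−0.033·2) = 0.9361;  e^(−rT) = e^(−0.008·2) = 0.9841
Put-call parity: C − P = S·e^(−qT) − K·e^(−rT) = 447·0.9361 − 452·0.9841 = 418.4367 − 444.8132 = -26.3765
P = C − (C − P) = 26.03 − (-26.3765) = 52.4065

$52.41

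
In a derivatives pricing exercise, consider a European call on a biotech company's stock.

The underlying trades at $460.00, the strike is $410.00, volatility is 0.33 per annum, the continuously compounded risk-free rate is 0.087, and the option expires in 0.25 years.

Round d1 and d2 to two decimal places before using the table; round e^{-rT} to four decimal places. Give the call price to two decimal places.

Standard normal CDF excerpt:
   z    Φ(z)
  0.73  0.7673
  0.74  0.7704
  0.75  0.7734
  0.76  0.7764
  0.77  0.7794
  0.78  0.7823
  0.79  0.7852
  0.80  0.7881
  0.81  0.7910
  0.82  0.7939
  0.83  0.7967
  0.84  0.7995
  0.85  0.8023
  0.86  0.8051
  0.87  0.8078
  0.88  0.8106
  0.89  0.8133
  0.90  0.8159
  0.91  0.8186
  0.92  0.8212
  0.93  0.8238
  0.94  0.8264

σ√T = 0.33 × 0.5000 = 0.1650
d₁ = [ln(460/410) + (0.087 + 0.33²/2)·0.25] / 0.1650 = [0.1151 + 0.0354] / 0.1650 = 0.9117 which rounds to 0.91
d₂ = d₁ − σ√T = 0.9117 − 0.1650 = 0.7467 which rounds to 0.75
exp(−rT) = exp(−0.087·0.25) = 0.9785
N(d₁) = N(0.91) = 0.8186;  N(d₂) = N(0.75) = 0.7734
C = 460·0.8186 − 410·0.9785·0.7734 = 376.5560 − 310.2765 = 66.2795

$66.28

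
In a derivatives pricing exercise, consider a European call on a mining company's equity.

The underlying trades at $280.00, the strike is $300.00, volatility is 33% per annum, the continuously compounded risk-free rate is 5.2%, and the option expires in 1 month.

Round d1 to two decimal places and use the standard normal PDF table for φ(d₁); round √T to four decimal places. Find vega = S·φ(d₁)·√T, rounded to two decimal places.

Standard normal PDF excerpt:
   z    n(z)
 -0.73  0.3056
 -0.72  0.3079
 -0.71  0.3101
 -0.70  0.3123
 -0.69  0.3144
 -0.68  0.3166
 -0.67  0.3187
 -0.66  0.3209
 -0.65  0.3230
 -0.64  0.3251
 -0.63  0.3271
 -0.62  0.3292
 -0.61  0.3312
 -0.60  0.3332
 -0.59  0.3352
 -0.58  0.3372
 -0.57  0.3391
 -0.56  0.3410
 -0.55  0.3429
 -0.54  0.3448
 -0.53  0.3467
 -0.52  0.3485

σ√T = 0.33·√0.08333 = 0.0953
d₁ = [ln(280/300) + (0.052 + 0.33²/2)·0.08333] / 0.0953 = [-0.0690 + 0.0089] / 0.0953 = -0.6311 ⇒ -0.63
√T = √0.08333 = 0.2887
φ(d₁) = φ(-0.63) = 0.3271
vega = S·φ(d₁)·√T = 280·0.3271·0.2887 = 26.4415
(Vega is the same for a European call and put with the same parameters.)

26.44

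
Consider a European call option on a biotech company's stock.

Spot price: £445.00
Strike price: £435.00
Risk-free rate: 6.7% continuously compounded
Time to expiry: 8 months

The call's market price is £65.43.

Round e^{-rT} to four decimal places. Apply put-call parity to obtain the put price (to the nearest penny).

e^(−rT) = e^(−0.067·0.6667) = 0.9563
Put-call parity: C − P = S − K·e^(−rT) = 445 − 435·0.9563 = 445 − 415.9905 = 29.0095
P = C − (C − P) = 65.43 − (29.0095) = 36.4205

£36.42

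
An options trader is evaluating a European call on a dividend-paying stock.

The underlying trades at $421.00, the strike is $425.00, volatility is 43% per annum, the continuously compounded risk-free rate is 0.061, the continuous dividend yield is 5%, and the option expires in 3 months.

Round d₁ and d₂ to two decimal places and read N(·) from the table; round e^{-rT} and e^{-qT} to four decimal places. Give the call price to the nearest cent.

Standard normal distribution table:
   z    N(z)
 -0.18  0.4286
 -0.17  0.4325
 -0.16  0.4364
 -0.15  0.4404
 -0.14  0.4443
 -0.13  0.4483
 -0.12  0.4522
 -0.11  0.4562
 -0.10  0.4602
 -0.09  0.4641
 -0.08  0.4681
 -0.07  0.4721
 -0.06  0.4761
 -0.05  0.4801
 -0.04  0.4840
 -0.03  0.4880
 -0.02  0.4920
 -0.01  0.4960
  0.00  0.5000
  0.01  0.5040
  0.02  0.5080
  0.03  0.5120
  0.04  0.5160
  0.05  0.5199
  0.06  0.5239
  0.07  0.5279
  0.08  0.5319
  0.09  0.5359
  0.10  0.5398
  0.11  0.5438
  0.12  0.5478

$35.18

σ√T = 0.43 × 0.5000 = 0.2150
ln(S/K) + (r − q + σ²/2)T = ln(421/425) + (0.061 − 0.05 + 0.43²/2)·0.25 = -0.0095 + 0.0259 = 0.0164
d₁ = 0.0164 / 0.2150 = 0.0763 ≈ 0.08
d₂ = d₁ − σ√T = 0.0763 − 0.2150 = -0.1387 ≈ -0.14
exp(−qT) = exp(−0.05·0.25) = 0.9876;  exp(−rT) = exp(−0.061·0.25) = 0.9849
N(d₁) = N(0.08) = 0.5319;  N(d₂) = N(-0.14) = 0.4443
C = 421·0.9876·0.5319 − 425·0.9849·0.4443 = 221.1532 − 185.9762 = 35.1770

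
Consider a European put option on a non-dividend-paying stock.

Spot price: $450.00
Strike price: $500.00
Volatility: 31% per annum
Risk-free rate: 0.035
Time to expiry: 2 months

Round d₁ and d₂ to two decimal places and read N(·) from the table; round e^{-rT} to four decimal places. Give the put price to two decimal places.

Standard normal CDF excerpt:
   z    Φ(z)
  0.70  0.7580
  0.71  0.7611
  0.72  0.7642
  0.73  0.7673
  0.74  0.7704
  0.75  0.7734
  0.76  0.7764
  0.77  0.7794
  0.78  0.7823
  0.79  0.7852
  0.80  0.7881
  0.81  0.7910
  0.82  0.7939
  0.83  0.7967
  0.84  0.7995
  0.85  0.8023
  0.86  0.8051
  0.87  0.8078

$54.93

σ√T = 0.31 × 0.4082 = 0.1266
d₁ = [ln(450/500) + (0.035 + 0.31²/2)·0.1667] / 0.1266 = [-0.1054 + 0.0138] / 0.1266 = -0.7231 → -0.72
d₂ = d₁ − σ√T = -0.7231 − 0.1266 = -0.8497 → -0.85
e^(−rT) = e^(−0.035·0.1667) = 0.9942
N(−d₂) = N(0.85) = 0.8023;  N(−d₁) = N(0.72) = 0.7642
P = 500·0.9942·0.8023 − 450·0.7642 = 398.8233 − 343.8900 = 54.9333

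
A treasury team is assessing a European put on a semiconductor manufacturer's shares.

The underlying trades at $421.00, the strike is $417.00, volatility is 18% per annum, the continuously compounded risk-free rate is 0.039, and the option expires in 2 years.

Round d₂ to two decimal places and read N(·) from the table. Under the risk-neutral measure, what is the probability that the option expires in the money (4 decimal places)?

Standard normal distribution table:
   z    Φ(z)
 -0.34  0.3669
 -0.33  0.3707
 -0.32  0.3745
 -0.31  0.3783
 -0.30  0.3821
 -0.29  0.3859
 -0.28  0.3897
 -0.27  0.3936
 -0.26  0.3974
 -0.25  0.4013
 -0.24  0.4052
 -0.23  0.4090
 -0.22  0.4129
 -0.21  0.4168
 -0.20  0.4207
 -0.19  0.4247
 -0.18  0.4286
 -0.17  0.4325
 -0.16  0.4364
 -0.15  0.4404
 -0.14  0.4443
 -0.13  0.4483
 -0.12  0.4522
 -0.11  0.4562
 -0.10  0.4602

0.4129

σ√T = 0.18·√2 = 0.2546
d₁ = [ln(421/417) + (0.039 + 0.18²/2)·2] / 0.2546 = [0.0095 + 0.1104] / 0.2546 = 0.4712 ⇒ 0.47
d₂ = d₁ − σ√T = 0.4712 − 0.2546 = 0.2166 ⇒ 0.22
Risk-neutral Pr[S_T < K] = N(−d₂) = N(-0.22) = 0.4129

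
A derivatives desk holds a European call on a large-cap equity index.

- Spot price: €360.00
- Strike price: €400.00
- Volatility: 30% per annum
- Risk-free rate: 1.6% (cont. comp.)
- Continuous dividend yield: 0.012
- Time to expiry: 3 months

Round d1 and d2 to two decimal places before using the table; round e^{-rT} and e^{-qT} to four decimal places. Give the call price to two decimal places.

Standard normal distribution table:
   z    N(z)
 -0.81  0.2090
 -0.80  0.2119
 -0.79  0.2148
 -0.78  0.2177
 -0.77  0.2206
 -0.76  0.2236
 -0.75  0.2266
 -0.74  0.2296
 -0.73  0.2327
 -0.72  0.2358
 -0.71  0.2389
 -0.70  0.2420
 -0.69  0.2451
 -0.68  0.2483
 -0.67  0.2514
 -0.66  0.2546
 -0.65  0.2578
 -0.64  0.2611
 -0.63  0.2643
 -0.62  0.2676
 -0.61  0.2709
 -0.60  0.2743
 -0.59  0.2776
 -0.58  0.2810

€8.16

σ√T = 0.3 × 0.5000 = 0.1500
d₁ = [ln(360/400) + (0.016 − 0.012 + 0.3²/2)·0.25] / 0.1500 = [-0.1054 + 0.0123] / 0.1500 = -0.6207 → -0.62
d₂ = d₁ − σ√T = -0.6207 − 0.1500 = -0.7707 → -0.77
exp(−qT) = exp(−0.012·0.25) = 0.9970;  exp(−rT) = exp(−0.016·0.25) = 0.9960
C = 360·0.9970·N(-0.62) − 400·0.9960·N(-0.77) = 360·0.9970·0.2676 − 400·0.9960·0.2206 = 96.0470 − 87.8870 = 8.1600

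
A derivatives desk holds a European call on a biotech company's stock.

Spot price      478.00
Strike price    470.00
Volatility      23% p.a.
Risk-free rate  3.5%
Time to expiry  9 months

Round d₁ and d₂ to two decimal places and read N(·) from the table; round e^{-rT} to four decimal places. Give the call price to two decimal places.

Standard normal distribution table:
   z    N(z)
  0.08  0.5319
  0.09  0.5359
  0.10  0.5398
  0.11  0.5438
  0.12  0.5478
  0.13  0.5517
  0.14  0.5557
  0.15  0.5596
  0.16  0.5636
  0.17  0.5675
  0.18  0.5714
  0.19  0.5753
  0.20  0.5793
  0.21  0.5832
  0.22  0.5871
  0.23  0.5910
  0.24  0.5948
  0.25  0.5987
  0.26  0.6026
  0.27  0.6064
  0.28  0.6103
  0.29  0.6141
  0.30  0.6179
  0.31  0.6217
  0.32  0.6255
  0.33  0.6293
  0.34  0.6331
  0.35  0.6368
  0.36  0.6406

48.19

σ√T = 0.23 × 0.8660 = 0.1992
d₁ = [ln(478/470) + (0.035 + ½·0.23²)·0.75] / (σ√T) = (0.0169 + 0.0461) / 0.1992 = 0.3161 ⇒ 0.32
d₂ = 0.3161 − 0.1992 = 0.1169 ⇒ 0.12
exp(−rT) = exp(−0.035·0.75) = 0.9741
N(d₁) = N(0.32) = 0.6255;  N(d₂) = N(0.12) = 0.5478
C = 478·0.6255 − 470·0.9741·0.5478 = 298.9890 − 250.7976 = 48.1914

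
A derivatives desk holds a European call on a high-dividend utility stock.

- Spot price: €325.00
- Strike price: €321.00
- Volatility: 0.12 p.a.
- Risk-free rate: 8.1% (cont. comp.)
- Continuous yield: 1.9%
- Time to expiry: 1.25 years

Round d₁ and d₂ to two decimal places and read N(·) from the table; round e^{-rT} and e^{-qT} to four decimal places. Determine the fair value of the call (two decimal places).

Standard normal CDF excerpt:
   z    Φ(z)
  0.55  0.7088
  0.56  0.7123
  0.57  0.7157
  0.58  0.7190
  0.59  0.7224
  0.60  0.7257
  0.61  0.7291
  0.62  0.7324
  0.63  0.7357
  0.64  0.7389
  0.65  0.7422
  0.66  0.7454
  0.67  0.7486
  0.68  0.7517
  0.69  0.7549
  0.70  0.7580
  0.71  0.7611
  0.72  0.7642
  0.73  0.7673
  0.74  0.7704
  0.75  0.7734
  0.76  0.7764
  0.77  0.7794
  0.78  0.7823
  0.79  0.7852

σ√T = 0.12·√1.25 = 0.1342
d₁ = [ln(325/321) + (0.081 − 0.019 + 0.12²/2)·1.25] / 0.1342 = [0.0124 + 0.0865] / 0.1342 = 0.7370 → 0.74
d₂ = d₁ − σ√T = 0.7370 − 0.1342 = 0.6029 → 0.60
exp(−qT) = exp(−0.019·1.25) = 0.9765;  exp(−rT) = exp(−0.081·1.25) = 0.9037
N(d₁) = N(0.74) = 0.7704;  N(d₂) = N(0.60) = 0.7257
C = 325·0.9765·0.7704 − 321·0.9037·0.7257 = 244.4961 − 210.5166 = 33.9794

€33.98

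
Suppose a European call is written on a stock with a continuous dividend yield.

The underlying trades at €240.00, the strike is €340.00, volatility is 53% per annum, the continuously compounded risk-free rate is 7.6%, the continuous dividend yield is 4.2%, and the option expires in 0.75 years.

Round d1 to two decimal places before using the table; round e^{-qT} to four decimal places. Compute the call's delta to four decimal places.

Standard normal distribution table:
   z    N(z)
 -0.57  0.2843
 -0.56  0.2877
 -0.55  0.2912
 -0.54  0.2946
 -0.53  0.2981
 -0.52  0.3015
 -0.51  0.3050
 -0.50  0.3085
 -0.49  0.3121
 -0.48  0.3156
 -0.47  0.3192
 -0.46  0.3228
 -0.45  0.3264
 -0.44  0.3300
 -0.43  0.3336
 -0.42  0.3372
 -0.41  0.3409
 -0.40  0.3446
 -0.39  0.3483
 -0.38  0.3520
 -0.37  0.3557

σ√T = 0.53·√0.75 = 0.4590
ln(S/K) + (r − q + σ²/2)T = ln(240/340) + (0.076 − 0.042 + 0.53²/2)·0.75 = -0.3483 + 0.1308 = -0.2175
d₁ = -0.2175 / 0.4590 = -0.4738 → -0.47
N(d₁) = N(-0.47) = 0.3192
Δ_call = e^(−qT)·N(d₁) = 0.9690·0.3192 = 0.3093

0.3093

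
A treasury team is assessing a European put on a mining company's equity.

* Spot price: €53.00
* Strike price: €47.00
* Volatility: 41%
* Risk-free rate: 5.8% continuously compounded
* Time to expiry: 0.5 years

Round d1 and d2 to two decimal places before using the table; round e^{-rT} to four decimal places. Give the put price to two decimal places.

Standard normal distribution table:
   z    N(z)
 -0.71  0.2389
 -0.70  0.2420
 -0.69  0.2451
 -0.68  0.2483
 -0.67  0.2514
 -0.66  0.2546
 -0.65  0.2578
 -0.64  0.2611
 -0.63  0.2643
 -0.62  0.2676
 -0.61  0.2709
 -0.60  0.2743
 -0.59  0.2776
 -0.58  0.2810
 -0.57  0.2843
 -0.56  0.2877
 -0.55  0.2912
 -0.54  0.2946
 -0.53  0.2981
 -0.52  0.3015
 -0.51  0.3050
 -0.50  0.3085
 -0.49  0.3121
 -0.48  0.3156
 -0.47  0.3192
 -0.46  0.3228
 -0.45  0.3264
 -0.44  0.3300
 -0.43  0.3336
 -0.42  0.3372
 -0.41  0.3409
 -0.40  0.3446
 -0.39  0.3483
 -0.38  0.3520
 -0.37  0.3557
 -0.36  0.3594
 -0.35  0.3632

σ√T = 0.41·√0.5 = 0.2899
d₁ = [ln(53/47) + (0.058 + ½·0.41²)·0.5] / (σ√T) = (0.1201 + 0.0710) / 0.2899 = 0.6594 ⇒ 0.66
d₂ = 0.6594 − 0.2899 = 0.3695 ⇒ 0.37
e^(−rT) = e^(−0.058·0.5) = 0.9714
N(−d₂) = N(-0.37) = 0.3557;  N(−d₁) = N(-0.66) = 0.2546
P = 47·0.9714·0.3557 − 53·0.2546 = 16.2398 − 13.4938 = 2.7460

€2.75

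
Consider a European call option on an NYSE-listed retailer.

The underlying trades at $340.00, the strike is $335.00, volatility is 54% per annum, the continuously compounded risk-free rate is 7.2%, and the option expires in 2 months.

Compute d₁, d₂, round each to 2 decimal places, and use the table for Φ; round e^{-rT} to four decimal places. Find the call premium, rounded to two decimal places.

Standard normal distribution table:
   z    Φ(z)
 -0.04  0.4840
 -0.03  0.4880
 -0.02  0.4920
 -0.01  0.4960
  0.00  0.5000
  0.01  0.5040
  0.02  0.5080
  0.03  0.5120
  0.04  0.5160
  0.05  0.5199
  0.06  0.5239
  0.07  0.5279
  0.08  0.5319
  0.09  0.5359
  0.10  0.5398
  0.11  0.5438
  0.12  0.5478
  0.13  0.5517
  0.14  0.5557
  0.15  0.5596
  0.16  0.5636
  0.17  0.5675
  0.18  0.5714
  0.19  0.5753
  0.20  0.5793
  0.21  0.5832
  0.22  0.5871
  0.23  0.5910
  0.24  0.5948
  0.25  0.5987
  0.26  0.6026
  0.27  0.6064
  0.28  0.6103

$34.11

σ√T = 0.54·√0.1667 = 0.2205
d₁ = [ln(340/335) + (0.072 + ½·0.54²)·0.1667] / (σ√T) = (0.0148 + 0.0363) / 0.2205 = 0.2319 → 0.23
d₂ = 0.2319 − 0.2205 = 0.0114 → 0.01
e^(−rT) = e^(−0.072·0.1667) = 0.9881
C = 340·N(0.23) − 335·0.9881·N(0.01) = 340·0.5910 − 335·0.9881·0.5040 = 200.9400 − 166.8308 = 34.1092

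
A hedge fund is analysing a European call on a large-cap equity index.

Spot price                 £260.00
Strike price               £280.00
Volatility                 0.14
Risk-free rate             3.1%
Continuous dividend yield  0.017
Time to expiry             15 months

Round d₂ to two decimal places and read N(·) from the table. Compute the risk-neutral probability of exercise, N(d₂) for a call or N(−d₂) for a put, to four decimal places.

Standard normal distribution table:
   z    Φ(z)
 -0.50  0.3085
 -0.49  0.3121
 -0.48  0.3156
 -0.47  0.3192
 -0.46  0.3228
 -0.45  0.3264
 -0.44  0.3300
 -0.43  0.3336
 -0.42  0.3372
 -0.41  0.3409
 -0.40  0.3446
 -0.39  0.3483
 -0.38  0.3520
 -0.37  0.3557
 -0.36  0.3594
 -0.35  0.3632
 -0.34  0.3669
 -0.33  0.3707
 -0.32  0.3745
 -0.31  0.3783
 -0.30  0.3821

0.3300

σ√T = 0.14·√1.25 = 0.1565
d₁ = [ln(260/280) + (0.031 − 0.017 + 0.14²/2)·1.25] / 0.1565 = [-0.0741 + 0.0298] / 0.1565 = -0.2834 which rounds to -0.28
d₂ = d₁ − σ√T = -0.2834 − 0.1565 = -0.4399 which rounds to -0.44
Risk-neutral Pr[S_T > K] = N(d₂) = N(-0.44) = 0.3300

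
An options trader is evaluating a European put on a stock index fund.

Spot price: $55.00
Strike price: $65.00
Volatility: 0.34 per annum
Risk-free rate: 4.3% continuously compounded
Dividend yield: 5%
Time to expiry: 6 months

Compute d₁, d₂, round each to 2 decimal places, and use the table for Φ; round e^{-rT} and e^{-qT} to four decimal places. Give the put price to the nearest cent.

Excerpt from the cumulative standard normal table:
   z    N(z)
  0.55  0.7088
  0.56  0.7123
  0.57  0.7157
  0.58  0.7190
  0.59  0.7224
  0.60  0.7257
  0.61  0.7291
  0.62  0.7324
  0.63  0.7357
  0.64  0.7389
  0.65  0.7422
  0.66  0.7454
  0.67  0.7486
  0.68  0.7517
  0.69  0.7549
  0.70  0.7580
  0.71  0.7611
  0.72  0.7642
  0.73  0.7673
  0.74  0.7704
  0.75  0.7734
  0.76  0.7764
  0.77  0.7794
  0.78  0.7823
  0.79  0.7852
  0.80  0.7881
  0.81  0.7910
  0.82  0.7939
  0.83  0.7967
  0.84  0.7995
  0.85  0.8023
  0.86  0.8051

$11.93

σ√T = 0.34 × 0.7071 = 0.2404
d₁ = [ln(55/65) + (0.043 − 0.05 + ½·0.34²)·0.5] / (σ√T) = (-0.1671 + 0.0254) / 0.2404 = -0.5892 ⇒ -0.59
d₂ = -0.5892 − 0.2404 = -0.8296 ⇒ -0.83
e^(−qT) = e^(−0.05·0.5) = 0.9753;  e^(−rT) = e^(−0.043·0.5) = 0.9787
N(−d₂) = N(0.83) = 0.7967;  N(−d₁) = N(0.59) = 0.7224
P = 65·0.9787·0.7967 − 55·0.9753·0.7224 = 50.6825 − 38.7506 = 11.9318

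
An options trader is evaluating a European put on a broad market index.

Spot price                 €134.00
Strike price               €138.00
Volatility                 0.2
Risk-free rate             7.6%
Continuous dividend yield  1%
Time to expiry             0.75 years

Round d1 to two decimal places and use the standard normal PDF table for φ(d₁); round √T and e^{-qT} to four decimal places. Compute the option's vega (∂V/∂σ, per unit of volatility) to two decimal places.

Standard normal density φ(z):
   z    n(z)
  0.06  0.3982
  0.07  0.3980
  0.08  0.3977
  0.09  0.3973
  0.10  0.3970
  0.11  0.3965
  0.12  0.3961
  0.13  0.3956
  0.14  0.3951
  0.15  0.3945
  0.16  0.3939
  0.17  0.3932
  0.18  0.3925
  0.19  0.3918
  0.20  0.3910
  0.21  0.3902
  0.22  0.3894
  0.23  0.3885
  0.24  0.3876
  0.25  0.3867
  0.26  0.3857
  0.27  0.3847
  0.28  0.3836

45.03

T = 0.75;  σ√T = 0.1732
ln(S/K) + (r − q + σ²/2)T = ln(134/138) + (0.076 − 0.01 + 0.2²/2)·0.75 = -0.0294 + 0.0645 = 0.0351
d₁ = 0.0351 / 0.1732 = 0.2026 → 0.20
√T = √0.75 = 0.8660
φ(d₁) = φ(0.20) = 0.3910
e^(−qT) = e^(−0.01·0.75) = 0.9925
vega = S·e^(−qT)·φ(d₁)·√T = 134·0.9925·0.3910·0.8660 = 45.0329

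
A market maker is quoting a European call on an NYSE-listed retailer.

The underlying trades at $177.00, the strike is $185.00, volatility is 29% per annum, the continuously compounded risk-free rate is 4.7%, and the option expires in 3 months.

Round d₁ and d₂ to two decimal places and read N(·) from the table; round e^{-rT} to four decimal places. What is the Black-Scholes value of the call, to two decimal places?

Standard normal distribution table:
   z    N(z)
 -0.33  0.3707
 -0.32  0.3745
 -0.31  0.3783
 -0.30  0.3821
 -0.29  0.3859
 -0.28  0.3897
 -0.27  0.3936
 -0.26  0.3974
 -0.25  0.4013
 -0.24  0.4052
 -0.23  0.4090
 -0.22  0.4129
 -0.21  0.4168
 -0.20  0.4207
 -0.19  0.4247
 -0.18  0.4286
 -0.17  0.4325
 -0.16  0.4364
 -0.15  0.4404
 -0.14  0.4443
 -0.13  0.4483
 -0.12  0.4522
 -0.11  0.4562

$8.09

T = 0.25;  σ√T = 0.1450
d₁ = [ln(177/185) + (0.047 + 0.29²/2)·0.25] / 0.1450 = [-0.0442 + 0.0223] / 0.1450 = -0.1513 which rounds to -0.15
d₂ = d₁ − σ√T = -0.1513 − 0.1450 = -0.2963 which rounds to -0.30
exp(−rT) = exp(−0.047·0.25) = 0.9883
N(d₁) = N(-0.15) = 0.4404;  N(d₂) = N(-0.30) = 0.3821
C = 177·0.4404 − 185·0.9883·0.3821 = 77.9508 − 69.8614 = 8.0894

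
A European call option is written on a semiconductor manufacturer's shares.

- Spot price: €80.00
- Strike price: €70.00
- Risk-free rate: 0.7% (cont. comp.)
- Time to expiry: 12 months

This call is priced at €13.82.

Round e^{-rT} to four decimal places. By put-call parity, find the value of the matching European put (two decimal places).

exp(−rT) = exp(−0.007·1) = 0.9930
Put-call parity: C − P = S − K·e^(−rT) = 80 − 70·0.9930 = 80 − 69.5100 = 10.4900
P = C − (C − P) = 13.82 − (10.4900) = 3.3300

€3.33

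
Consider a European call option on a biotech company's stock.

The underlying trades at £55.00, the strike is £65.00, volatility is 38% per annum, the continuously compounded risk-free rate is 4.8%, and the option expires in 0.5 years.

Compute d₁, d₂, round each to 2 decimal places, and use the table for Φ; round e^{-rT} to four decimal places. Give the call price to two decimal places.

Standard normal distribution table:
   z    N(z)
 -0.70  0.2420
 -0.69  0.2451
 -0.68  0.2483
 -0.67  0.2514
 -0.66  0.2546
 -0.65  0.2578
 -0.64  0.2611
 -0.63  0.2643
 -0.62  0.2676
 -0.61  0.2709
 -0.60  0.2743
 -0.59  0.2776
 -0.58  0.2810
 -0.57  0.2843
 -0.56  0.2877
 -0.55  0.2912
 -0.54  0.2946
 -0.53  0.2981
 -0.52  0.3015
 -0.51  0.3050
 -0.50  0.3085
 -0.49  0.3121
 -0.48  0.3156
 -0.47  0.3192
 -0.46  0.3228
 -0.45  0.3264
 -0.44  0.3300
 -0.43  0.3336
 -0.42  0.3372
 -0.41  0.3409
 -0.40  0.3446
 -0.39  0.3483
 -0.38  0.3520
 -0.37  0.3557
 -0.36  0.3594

σ√T = 0.38·√0.5 = 0.2687
d₁ = [ln(55/65) + (0.048 + ½·0.38²)·0.5] / (σ√T) = (-0.1671 + 0.0601) / 0.2687 = -0.3980 which rounds to -0.40
d₂ = -0.3980 − 0.2687 = -0.6667 which rounds to -0.67
e^(−rT) = e^(−0.048·0.5) = 0.9763
N(d₁) = N(-0.40) = 0.3446;  N(d₂) = N(-0.67) = 0.2514
C = 55·0.3446 − 65·0.9763·0.2514 = 18.9530 − 15.9537 = 2.9993

£3.00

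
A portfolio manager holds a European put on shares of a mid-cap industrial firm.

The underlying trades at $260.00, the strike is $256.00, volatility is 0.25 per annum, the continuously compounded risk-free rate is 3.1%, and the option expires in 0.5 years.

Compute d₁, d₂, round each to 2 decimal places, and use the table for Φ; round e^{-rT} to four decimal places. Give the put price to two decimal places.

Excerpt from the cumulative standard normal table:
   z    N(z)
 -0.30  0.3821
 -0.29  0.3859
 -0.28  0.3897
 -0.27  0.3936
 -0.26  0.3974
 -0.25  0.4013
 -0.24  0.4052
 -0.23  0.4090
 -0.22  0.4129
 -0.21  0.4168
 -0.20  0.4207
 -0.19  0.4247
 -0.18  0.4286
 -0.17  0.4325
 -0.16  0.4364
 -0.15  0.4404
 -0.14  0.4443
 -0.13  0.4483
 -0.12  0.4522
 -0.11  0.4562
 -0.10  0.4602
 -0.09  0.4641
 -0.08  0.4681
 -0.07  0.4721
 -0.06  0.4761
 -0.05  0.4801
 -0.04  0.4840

$13.66

σ√T = 0.25 × 0.7071 = 0.1768
d₁ = [ln(260/256) + (0.031 + 0.25²/2)·0.5] / 0.1768 = [0.0155 + 0.0311] / 0.1768 = 0.2638 ⇒ 0.26
d₂ = d₁ − σ√T = 0.2638 − 0.1768 = 0.0870 ⇒ 0.09
e^(−rT) = e^(−0.031·0.5) = 0.9846
P = 256·0.9846·N(-0.09) − 260·N(-0.26) = 256·0.9846·0.4641 − 260·0.3974 = 116.9799 − 103.3240 = 13.6559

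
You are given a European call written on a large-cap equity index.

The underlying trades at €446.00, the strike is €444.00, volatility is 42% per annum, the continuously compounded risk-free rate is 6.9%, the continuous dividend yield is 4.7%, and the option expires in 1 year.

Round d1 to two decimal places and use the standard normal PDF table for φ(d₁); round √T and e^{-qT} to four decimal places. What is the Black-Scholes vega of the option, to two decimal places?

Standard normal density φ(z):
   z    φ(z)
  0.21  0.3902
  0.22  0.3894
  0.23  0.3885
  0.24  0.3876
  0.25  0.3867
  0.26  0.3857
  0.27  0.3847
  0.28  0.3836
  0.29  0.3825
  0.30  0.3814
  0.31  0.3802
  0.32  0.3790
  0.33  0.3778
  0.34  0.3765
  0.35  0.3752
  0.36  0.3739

σ√T = 0.42 × 1.0000 = 0.4200
d₁ = [ln(446/444) + (0.069 − 0.047 + ½·0.42²)·1] / (σ√T) = (0.0045 + 0.1102) / 0.4200 = 0.2731 ⇒ 0.27
√T = √1 = 1.0000
φ(d₁) = φ(0.27) = 0.3847
exp(−qT) = exp(−0.047·1) = 0.9541
vega = S·exp(−qT)·φ(d₁)·√T = 446·0.9541·0.3847·1.0000 = 163.7009
(Call and put vega coincide under Black-Scholes.)

163.70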